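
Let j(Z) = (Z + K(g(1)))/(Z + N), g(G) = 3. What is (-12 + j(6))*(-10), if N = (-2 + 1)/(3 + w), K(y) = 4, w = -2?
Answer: 100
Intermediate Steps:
N = -1 (N = (-2 + 1)/(3 - 2) = -1/1 = -1*1 = -1)
j(Z) = (4 + Z)/(-1 + Z) (j(Z) = (Z + 4)/(Z - 1) = (4 + Z)/(-1 + Z))
(-12 + j(6))*(-10) = (-12 + (4 + 6)/(-1 + 6))*(-10) = (-12 + 10/5)*(-10) = (-12 + (1/5)*10)*(-10) = (-12 + 2)*(-10) = -10*(-10) = 100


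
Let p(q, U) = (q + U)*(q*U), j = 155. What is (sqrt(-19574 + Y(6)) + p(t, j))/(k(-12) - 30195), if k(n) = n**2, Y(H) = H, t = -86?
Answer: 306590/10017 - 4*I*sqrt(1223)/30051 ≈ 30.607 - 0.0046549*I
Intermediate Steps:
p(q, U) = U*q*(U + q) (p(q, U) = (U + q)*(U*q) = U*q*(U + q))
(sqrt(-19574 + Y(6)) + p(t, j))/(k(-12) - 30195) = (sqrt(-19574 + 6) + 155*(-86)*(155 - 86))/((-12)**2 - 30195) = (sqrt(-19568) + 155*(-86)*69)/(144 - 30195) = (4*I*sqrt(1223) - 919770)/(-30051) = (-919770 + 4*I*sqrt(1223))*(-1/30051) = 306590/10017 - 4*I*sqrt(1223)/30051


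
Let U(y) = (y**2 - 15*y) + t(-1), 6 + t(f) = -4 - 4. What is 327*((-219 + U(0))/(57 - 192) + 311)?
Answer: 4601762/45 ≈ 1.0226e+5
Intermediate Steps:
t(f) = -14 (t(f) = -6 + (-4 - 4) = -6 - 8 = -14)
U(y) = -14 + y**2 - 15*y (U(y) = (y**2 - 15*y) - 14 = -14 + y**2 - 15*y)
327*((-219 + U(0))/(57 - 192) + 311) = 327*((-219 + (-14 + 0**2 - 15*0))/(57 - 192) + 311) = 327*((-219 + (-14 + 0 + 0))/(-135) + 311) = 327*((-219 - 14)*(-1/135) + 311) = 327*(-233*(-1/135) + 311) = 327*(233/135 + 311) = 327*(42218/135) = 4601762/45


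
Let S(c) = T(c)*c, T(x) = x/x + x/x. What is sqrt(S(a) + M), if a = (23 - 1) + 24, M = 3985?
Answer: 3*sqrt(453) ≈ 63.851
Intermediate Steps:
a = 46 (a = 22 + 24 = 46)
T(x) = 2 (T(x) = 1 + 1 = 2)
S(c) = 2*c
sqrt(S(a) + M) = sqrt(2*46 + 3985) = sqrt(92 + 3985) = sqrt(4077) = 3*sqrt(453)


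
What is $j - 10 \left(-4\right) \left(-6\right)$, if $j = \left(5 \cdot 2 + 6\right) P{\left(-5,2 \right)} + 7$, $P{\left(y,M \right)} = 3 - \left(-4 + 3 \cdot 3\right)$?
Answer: $-265$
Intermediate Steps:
$P{\left(y,M \right)} = -2$ ($P{\left(y,M \right)} = 3 - \left(-4 + 9\right) = 3 - 5 = -2$)
$j = -25$ ($j = \left(5 \cdot 2 + 6\right) \left(-2\right) + 7 = \left(10 + 6\right) \left(-2\right) + 7 = 16 \left(-2\right) + 7 = -32 + 7 = -25$)
$j - 10 \left(-4\right) \left(-6\right) = -25 - 10 \left(-4\right) \left(-6\right) = -25 - \left(-40\right) \left(-6\right) = -25 - 240 = -265$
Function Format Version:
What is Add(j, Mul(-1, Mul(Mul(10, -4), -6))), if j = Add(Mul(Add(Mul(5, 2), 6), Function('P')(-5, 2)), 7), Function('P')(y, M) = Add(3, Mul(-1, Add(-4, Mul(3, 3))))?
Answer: -265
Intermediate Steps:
Function('P')(y, M) = -2 (Function('P')(y, M) = Add(3, Mul(-1, Add(-4, 9))) = Add(3, Mul(-1, 5)) = Add(3, -5) = -2)
j = -25 (j = Add(Mul(Add(Mul(5, 2), 6), -2), 7) = Add(Mul(Add(10, 6), -2), 7) = Add(Mul(16, -2), 7) = Add(-32, 7) = -25)
Add(j, Mul(-1, Mul(Mul(10, -4), -6))) = Add(-25, Mul(-1, Mul(Mul(10, -4), -6))) = Add(-25, Mul(-1, Mul(-40, -6))) = Add(-25, Mul(-1, 240)) = Add(-25, -240) = -265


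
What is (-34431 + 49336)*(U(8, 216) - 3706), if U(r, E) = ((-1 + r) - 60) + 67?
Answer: -55029260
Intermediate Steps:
U(r, E) = 6 + r (U(r, E) = (-61 + r) + 67 = 6 + r)
(-34431 + 49336)*(U(8, 216) - 3706) = (-34431 + 49336)*((6 + 8) - 3706) = 14905*(14 - 3706) = 14905*(-3692) = -55029260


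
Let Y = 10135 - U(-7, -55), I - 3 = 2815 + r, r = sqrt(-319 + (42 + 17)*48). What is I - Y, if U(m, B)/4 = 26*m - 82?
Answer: -8373 + sqrt(2513) ≈ -8322.9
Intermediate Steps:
r = sqrt(2513) (r = sqrt(-319 + 59*48) = sqrt(-319 + 2832) = sqrt(2513) ≈ 50.130)
I = 2818 + sqrt(2513) (I = 3 + (2815 + sqrt(2513)) = 2818 + sqrt(2513) ≈ 2868.1)
U(m, B) = -328 + 104*m (U(m, B) = 4*(26*m - 82) = 4*(-82 + 26*m) = -328 + 104*m)
Y = 11191 (Y = 10135 - (-328 + 104*(-7)) = 10135 - (-328 - 728) = 10135 - 1*(-1056) = 10135 + 1056 = 11191)
I - Y = (2818 + sqrt(2513)) - 1*11191 = (2818 + sqrt(2513)) - 11191 = -8373 + sqrt(2513)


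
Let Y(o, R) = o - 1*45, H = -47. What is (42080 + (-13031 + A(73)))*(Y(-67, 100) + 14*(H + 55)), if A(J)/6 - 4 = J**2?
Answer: 0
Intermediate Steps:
Y(o, R) = -45 + o (Y(o, R) = o - 45 = -45 + o)
A(J) = 24 + 6*J**2
(42080 + (-13031 + A(73)))*(Y(-67, 100) + 14*(H + 55)) = (42080 + (-13031 + (24 + 6*73**2)))*((-45 - 67) + 14*(-47 + 55)) = (42080 + (-13031 + (24 + 6*5329)))*(-112 + 14*8) = (42080 + (-13031 + (24 + 31974)))*(-112 + 112) = (42080 + (-13031 + 31998))*0 = (42080 + 18967)*0 = 61047*0 = 0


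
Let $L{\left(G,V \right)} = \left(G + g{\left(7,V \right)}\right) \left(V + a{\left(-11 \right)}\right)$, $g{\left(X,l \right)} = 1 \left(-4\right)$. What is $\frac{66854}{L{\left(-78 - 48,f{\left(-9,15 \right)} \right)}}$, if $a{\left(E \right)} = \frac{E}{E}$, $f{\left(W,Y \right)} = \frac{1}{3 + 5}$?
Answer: $- \frac{267416}{585} \approx -457.12$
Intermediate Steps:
$f{\left(W,Y \right)} = \frac{1}{8}$
$g{\left(X,l \right)} = -4$
$a{\left(E \right)} = 1$
$L{\left(G,V \right)} = \left(1 + V\right) \left(-4 + G\right)$ ($L{\left(G,V \right)} = \left(G - 4\right) \left(V + 1\right) = \left(-4 + G\right) \left(1 + V\right) = \left(1 + V\right) \left(-4 + G\right)$)
$\frac{66854}{L{\left(-78 - 48,f{\left(-9,15 \right)} \right)}} = \frac{66854}{-4 - 126 - \frac{1}{2} + \left(-78 - 48\right) \frac{1}{8}} = \frac{66854}{-4 - 126 - \frac{1}{2} - \frac{63}{4}} = \frac{66854}{- \frac{585}{4}} = 66854 \left(- \frac{4}{585}\right) = - \frac{267416}{585}$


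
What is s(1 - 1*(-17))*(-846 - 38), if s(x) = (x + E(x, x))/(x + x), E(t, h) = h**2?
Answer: -8398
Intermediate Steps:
s(x) = (x + x**2)/(2*x) (s(x) = (x + x**2)/(x + x) = (x + x**2)/((2*x)) = (x + x**2)*(1/(2*x)) = (x + x**2)/(2*x))
s(1 - 1*(-17))*(-846 - 38) = (1/2 + (1 - 1*(-17))/2)*(-846 - 38) = (1/2 + (1 + 17)/2)*(-884) = (1/2 + (1/2)*18)*(-884) = (1/2 + 9)*(-884) = (19/2)*(-884) = -8398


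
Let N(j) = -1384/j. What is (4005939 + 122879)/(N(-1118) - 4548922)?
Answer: -1154004631/1271423353 ≈ -0.90765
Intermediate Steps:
(4005939 + 122879)/(N(-1118) - 4548922) = (4005939 + 122879)/(-1384/(-1118) - 4548922) = 4128818/(-1384*(-1/1118) - 4548922) = 4128818/(692/559 - 4548922) = 4128818/(-2542846706/559) = 4128818*(-559/2542846706) = -1154004631/1271423353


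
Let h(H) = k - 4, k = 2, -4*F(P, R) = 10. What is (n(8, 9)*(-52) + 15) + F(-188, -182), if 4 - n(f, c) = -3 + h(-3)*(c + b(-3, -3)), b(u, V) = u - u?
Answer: -2575/2 ≈ -1287.5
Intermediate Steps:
F(P, R) = -5/2 (F(P, R) = -¼*10 = -5/2)
b(u, V) = 0
h(H) = -2 (h(H) = 2 - 4 = -2)
n(f, c) = 7 + 2*c (n(f, c) = 4 - (-3 - 2*(c + 0)) = 4 - (-3 - 2*c) = 4 + (3 + 2*c) = 7 + 2*c)
(n(8, 9)*(-52) + 15) + F(-188, -182) = ((7 + 2*9)*(-52) + 15) - 5/2 = ((7 + 18)*(-52) + 15) - 5/2 = (25*(-52) + 15) - 5/2 = (-1300 + 15) - 5/2 = -1285 - 5/2 = -2575/2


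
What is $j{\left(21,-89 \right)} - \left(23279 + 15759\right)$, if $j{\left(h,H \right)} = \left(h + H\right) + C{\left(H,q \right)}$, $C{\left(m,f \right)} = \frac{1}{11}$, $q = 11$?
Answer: $- \frac{430165}{11} \approx -39106.0$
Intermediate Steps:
$C{\left(m,f \right)} = \frac{1}{11}$
$j{\left(h,H \right)} = \frac{1}{11} + H + h$ ($j{\left(h,H \right)} = \left(h + H\right) + \frac{1}{11} = \left(H + h\right) + \frac{1}{11} = \frac{1}{11} + H + h$)
$j{\left(21,-89 \right)} - \left(23279 + 15759\right) = \left(\frac{1}{11} - 89 + 21\right) - \left(23279 + 15759\right) = - \frac{747}{11} - 39038 = - \frac{430165}{11}$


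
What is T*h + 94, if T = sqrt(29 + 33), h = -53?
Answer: 94 - 53*sqrt(62) ≈ -323.32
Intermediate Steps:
T = sqrt(62) ≈ 7.8740
T*h + 94 = sqrt(62)*(-53) + 94 = -53*sqrt(62) + 94 = 94 - 53*sqrt(62)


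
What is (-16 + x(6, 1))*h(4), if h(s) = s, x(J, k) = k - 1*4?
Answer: -76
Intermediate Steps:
x(J, k) = -4 + k (x(J, k) = k - 4 = -4 + k)
(-16 + x(6, 1))*h(4) = (-16 + (-4 + 1))*4 = (-16 - 3)*4 = -19*4 = -76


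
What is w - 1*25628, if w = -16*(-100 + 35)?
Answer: -24588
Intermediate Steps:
w = 1040 (w = -16*(-65) = 1040)
w - 1*25628 = 1040 - 1*25628 = 1040 - 25628 = -24588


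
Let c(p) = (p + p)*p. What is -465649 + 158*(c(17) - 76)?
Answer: -386333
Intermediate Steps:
c(p) = 2*p² (c(p) = (2*p)*p = 2*p²)
-465649 + 158*(c(17) - 76) = -465649 + 158*(2*17² - 76) = -465649 + 158*(2*289 - 76) = -465649 + 158*(578 - 76) = -465649 + 158*502 = -465649 + 79316 = -386333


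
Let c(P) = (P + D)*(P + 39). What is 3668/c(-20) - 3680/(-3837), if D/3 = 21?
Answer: 17080676/3134829 ≈ 5.4487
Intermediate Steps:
D = 63 (D = 3*21 = 63)
c(P) = (39 + P)*(63 + P) (c(P) = (P + 63)*(P + 39) = (63 + P)*(39 + P) = (39 + P)*(63 + P))
3668/c(-20) - 3680/(-3837) = 3668/(2457 + (-20)² + 102*(-20)) - 3680/(-3837) = 3668/(2457 + 400 - 2040) - 3680*(-1/3837) = 3668/817 + 3680/3837 = 17080676/3134829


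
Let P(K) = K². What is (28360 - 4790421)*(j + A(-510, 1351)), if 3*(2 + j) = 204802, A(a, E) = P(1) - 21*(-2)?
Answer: -975865350425/3 ≈ -3.2529e+11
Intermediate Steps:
A(a, E) = 43 (A(a, E) = 1² - 21*(-2) = 1 + 42 = 43)
j = 204796/3 (j = -2 + (⅓)*204802 = -2 + 204802/3 = 204796/3 ≈ 68265.)
(28360 - 4790421)*(j + A(-510, 1351)) = (28360 - 4790421)*(204796/3 + 43) = -4762061*204925/3 = -975865350425/3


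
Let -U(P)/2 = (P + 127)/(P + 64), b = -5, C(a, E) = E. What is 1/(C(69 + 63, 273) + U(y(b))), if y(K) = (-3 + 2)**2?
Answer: 65/17489 ≈ 0.0037166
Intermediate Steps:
y(K) = 1 (y(K) = (-1)**2 = 1)
U(P) = -2*(127 + P)/(64 + P) (U(P) = -2*(P + 127)/(P + 64) = -2*(127 + P)/(64 + P))
1/(C(69 + 63, 273) + U(y(b))) = 1/(273 + 2*(-127 - 1*1)/(64 + 1)) = 1/(273 + 2*(-127 - 1)/65) = 1/(273 + 2*(1/65)*(-128)) = 1/(273 - 256/65) = 1/(17489/65) = 65/17489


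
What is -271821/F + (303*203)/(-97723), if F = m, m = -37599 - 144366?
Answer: 5123559466/5927388565 ≈ 0.86439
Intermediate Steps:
m = -181965
F = -181965
-271821/F + (303*203)/(-97723) = -271821/(-181965) + (303*203)/(-97723) = -271821*(-1/181965) + 61509*(-1/97723) = 90607/60655 - 61509/97723 = 5123559466/5927388565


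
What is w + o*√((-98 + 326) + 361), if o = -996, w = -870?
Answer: -870 - 996*√589 ≈ -25042.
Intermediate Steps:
w + o*√((-98 + 326) + 361) = -870 - 996*√((-98 + 326) + 361) = -870 - 996*√(228 + 361) = -870 - 996*√589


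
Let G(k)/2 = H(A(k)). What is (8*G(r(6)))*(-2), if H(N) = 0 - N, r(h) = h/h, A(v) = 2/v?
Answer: 64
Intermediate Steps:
r(h) = 1
H(N) = -N
G(k) = -4/k (G(k) = 2*(-2/k) = -4/k)
(8*G(r(6)))*(-2) = (8*(-4/1))*(-2) = (8*(-4*1))*(-2) = (8*(-4))*(-2) = -32*(-2) = 64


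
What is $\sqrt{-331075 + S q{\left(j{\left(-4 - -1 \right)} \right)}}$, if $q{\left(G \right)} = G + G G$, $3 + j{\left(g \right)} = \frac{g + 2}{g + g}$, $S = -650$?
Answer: $\frac{5 i \sqrt{481610}}{6} \approx 578.32 i$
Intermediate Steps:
$j{\left(g \right)} = -3 + \frac{2 + g}{2 g}$ ($j{\left(g \right)} = -3 + \frac{g + 2}{g + g} = -3 + \frac{2 + g}{2 g}$)
$q{\left(G \right)} = G + G^{2}$
$\sqrt{-331075 + S q{\left(j{\left(-4 - -1 \right)} \right)}} = \sqrt{-331075 - 650 \left(- \frac{5}{2} + \frac{1}{-4 - -1}\right) \left(1 - \left(\frac{5}{2} - \frac{1}{-4 - -1}\right)\right)} = \sqrt{-331075 - 650 \left(- \frac{5}{2} + \frac{1}{-4 + 1}\right) \left(1 - \left(\frac{5}{2} - \frac{1}{-4 + 1}\right)\right)} = \sqrt{-331075 - 650 \left(- \frac{5}{2} + \frac{1}{-3}\right) \left(1 - \left(\frac{5}{2} - \frac{1}{-3}\right)\right)} = \sqrt{-331075 - 650 \left(- \frac{5}{2} - \frac{1}{3}\right) \left(1 - \frac{17}{6}\right)} = \sqrt{-331075 - 650 \left(- \frac{17 \left(1 - \frac{17}{6}\right)}{6}\right)} = \sqrt{-331075 - 650 \left(\left(- \frac{17}{6}\right) \left(- \frac{11}{6}\right)\right)} = \sqrt{-331075 - \frac{60775}{18}} = \sqrt{- \frac{6020125}{18}} = \frac{5 i \sqrt{481610}}{6}$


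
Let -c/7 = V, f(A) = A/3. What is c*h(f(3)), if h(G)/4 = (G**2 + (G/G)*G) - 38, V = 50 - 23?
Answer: 27216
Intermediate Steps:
f(A) = A/3 (f(A) = A*(1/3) = A/3)
V = 27
h(G) = -152 + 4*G + 4*G**2 (h(G) = 4*((G**2 + (G/G)*G) - 38) = 4*((G**2 + 1*G) - 38) = 4*((G**2 + G) - 38) = 4*((G + G**2) - 38) = 4*(-38 + G + G**2) = -152 + 4*G + 4*G**2)
c = -189 (c = -7*27 = -189)
c*h(f(3)) = -189*(-152 + 4*((1/3)*3) + 4*((1/3)*3)**2) = -189*(-152 + 4*1 + 4*1**2) = -189*(-152 + 4 + 4*1) = -189*(-152 + 4 + 4) = -189*(-144) = 27216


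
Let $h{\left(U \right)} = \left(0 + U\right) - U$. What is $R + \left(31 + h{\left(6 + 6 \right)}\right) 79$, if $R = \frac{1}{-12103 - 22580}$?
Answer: $\frac{84938666}{34683} \approx 2449.0$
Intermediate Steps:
$h{\left(U \right)} = 0$ ($h{\left(U \right)} = U - U = 0$)
$R = - \frac{1}{34683}$ ($R = \frac{1}{-34683} = - \frac{1}{34683} \approx -2.8833 \cdot 10^{-5}$)
$R + \left(31 + h{\left(6 + 6 \right)}\right) 79 = - \frac{1}{34683} + \left(31 + 0\right) 79 = - \frac{1}{34683} + 31 \cdot 79 = - \frac{1}{34683} + 2449 = \frac{84938666}{34683}$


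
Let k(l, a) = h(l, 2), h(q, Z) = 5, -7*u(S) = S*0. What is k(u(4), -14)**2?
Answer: 25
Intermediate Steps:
u(S) = 0 (u(S) = -S*0/7 = -1/7*0 = 0)
k(l, a) = 5
k(u(4), -14)**2 = 5**2 = 25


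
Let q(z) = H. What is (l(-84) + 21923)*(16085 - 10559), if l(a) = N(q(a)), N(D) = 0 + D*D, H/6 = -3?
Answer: 122936922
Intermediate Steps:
H = -18 (H = 6*(-3) = -18)
q(z) = -18
N(D) = D² (N(D) = 0 + D² = D²)
l(a) = 324 (l(a) = (-18)² = 324)
(l(-84) + 21923)*(16085 - 10559) = (324 + 21923)*(16085 - 10559) = 22247*5526 = 122936922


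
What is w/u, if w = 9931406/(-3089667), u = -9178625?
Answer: 9931406/28358894767875 ≈ 3.5020e-7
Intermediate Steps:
w = -9931406/3089667 (w = 9931406*(-1/3089667) = -9931406/3089667 ≈ -3.2144)
w/u = -9931406/3089667/(-9178625) = -9931406/3089667*(-1/9178625) = 9931406/28358894767875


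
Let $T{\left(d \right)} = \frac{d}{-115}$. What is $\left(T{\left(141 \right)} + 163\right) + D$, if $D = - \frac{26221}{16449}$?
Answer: $\frac{303001781}{1891635} \approx 160.18$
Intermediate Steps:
$T{\left(d \right)} = - \frac{d}{115}$ ($T{\left(d \right)} = d \left(- \frac{1}{115}\right) = - \frac{d}{115}$)
$D = - \frac{26221}{16449}$ ($D = \left(-26221\right) \frac{1}{16449} = - \frac{26221}{16449} \approx -1.5941$)
$\left(T{\left(141 \right)} + 163\right) + D = \left(\left(- \frac{1}{115}\right) 141 + 163\right) - \frac{26221}{16449} = \left(- \frac{141}{115} + 163\right) - \frac{26221}{16449} = \frac{18604}{115} - \frac{26221}{16449} = \frac{303001781}{1891635}$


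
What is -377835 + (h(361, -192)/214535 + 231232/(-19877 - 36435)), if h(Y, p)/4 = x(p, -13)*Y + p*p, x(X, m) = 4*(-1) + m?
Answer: -570578452282503/1510111865 ≈ -3.7784e+5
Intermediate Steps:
x(X, m) = -4 + m
h(Y, p) = -68*Y + 4*p**2 (h(Y, p) = 4*((-4 - 13)*Y + p*p) = 4*(-17*Y + p**2) = 4*(p**2 - 17*Y) = -68*Y + 4*p**2)
-377835 + (h(361, -192)/214535 + 231232/(-19877 - 36435)) = -377835 + ((-68*361 + 4*(-192)**2)/214535 + 231232/(-19877 - 36435)) = -377835 + ((-24548 + 4*36864)*(1/214535) + 231232/(-56312)) = -377835 + ((-24548 + 147456)*(1/214535) + 231232*(-1/56312)) = -377835 + (122908*(1/214535) - 28904/7039) = -377835 + (122908/214535 - 28904/7039) = -377835 - 5335770228/1510111865 = -570578452282503/1510111865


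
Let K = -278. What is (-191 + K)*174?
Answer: -81606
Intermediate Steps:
(-191 + K)*174 = (-191 - 278)*174 = -469*174 = -81606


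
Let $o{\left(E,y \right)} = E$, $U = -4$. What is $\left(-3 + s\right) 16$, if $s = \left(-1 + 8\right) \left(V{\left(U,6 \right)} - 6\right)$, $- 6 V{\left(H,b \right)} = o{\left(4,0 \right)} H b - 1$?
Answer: $\frac{3272}{3} \approx 1090.7$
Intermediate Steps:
$V{\left(H,b \right)} = \frac{1}{6} - \frac{2 H b}{3}$ ($V{\left(H,b \right)} = - \frac{4 H b - 1}{6} = - \frac{-1 + 4 H b}{6} = \frac{1}{6} - \frac{2 H b}{3}$)
$s = \frac{427}{6}$ ($s = \left(-1 + 8\right) \left(\left(\frac{1}{6} - \left(- \frac{8}{3}\right) 6\right) - 6\right) = 7 \left(\left(\frac{1}{6} + 16\right) - 6\right) = 7 \left(\frac{97}{6} - 6\right) = 7 \cdot \frac{61}{6} = \frac{427}{6} \approx 71.167$)
$\left(-3 + s\right) 16 = \left(-3 + \frac{427}{6}\right) 16 = \frac{409}{6} \cdot 16 = \frac{3272}{3}$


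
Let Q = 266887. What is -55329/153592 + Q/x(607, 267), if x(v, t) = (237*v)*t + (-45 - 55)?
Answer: -2084209180133/5899507578776 ≈ -0.35329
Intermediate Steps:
x(v, t) = -100 + 237*t*v (x(v, t) = 237*t*v - 100 = -100 + 237*t*v)
-55329/153592 + Q/x(607, 267) = -55329/153592 + 266887/(-100 + 237*267*607) = -55329*1/153592 + 266887/(-100 + 38410353) = -55329/153592 + 266887/38410253 = -2084209180133/5899507578776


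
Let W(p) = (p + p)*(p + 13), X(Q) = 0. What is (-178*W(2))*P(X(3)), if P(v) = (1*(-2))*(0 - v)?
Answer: 0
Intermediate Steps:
W(p) = 2*p*(13 + p) (W(p) = (2*p)*(13 + p) = 2*p*(13 + p))
P(v) = 2*v (P(v) = -(-2)*v = 2*v)
(-178*W(2))*P(X(3)) = (-356*2*(13 + 2))*(2*0) = -356*2*15*0 = -178*60*0 = -10680*0 = 0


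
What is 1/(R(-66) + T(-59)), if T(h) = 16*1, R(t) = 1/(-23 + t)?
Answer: 89/1423 ≈ 0.062544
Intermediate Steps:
T(h) = 16
1/(R(-66) + T(-59)) = 1/(1/(-23 - 66) + 16) = 1/(1/(-89) + 16) = 1/(-1/89 + 16) = 1/(1423/89) = 89/1423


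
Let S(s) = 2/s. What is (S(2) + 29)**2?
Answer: 900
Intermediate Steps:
(S(2) + 29)**2 = (2/2 + 29)**2 = (2*(1/2) + 29)**2 = (1 + 29)**2 = 30**2 = 900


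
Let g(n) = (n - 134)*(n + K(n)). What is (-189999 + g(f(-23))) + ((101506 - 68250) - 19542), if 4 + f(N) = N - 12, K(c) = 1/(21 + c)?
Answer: -3051511/18 ≈ -1.6953e+5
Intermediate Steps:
f(N) = -16 + N (f(N) = -4 + (N - 12) = -4 + (-12 + N) = -16 + N)
g(n) = (-134 + n)*(n + 1/(21 + n)) (g(n) = (n - 134)*(n + 1/(21 + n)) = (-134 + n)*(n + 1/(21 + n)))
(-189999 + g(f(-23))) + ((101506 - 68250) - 19542) = (-189999 + (-134 + (-16 - 23) + (-16 - 23)*(-134 + (-16 - 23))*(21 + (-16 - 23)))/(21 + (-16 - 23))) + ((101506 - 68250) - 19542) = (-189999 + (-134 - 39 - 39*(-134 - 39)*(21 - 39))/(21 - 39)) + (33256 - 19542) = (-189999 + (-134 - 39 - 39*(-173)*(-18))/(-18)) + 13714 = (-189999 - (-134 - 39 - 121446)/18) + 13714 = (-189999 - 1/18*(-121619)) + 13714 = (-189999 + 121619/18) + 13714 = -3298363/18 + 13714 = -3051511/18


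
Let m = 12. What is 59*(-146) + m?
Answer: -8602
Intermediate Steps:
59*(-146) + m = 59*(-146) + 12 = -8614 + 12 = -8602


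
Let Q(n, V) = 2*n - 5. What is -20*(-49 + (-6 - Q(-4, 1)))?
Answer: 840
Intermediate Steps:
Q(n, V) = -5 + 2*n
-20*(-49 + (-6 - Q(-4, 1))) = -20*(-49 + (-6 - (-5 + 2*(-4)))) = -20*(-49 + (-6 - (-5 - 8))) = -20*(-49 + (-6 - 1*(-13))) = -20*(-49 + (-6 + 13)) = -20*(-49 + 7) = -20*(-42) = 840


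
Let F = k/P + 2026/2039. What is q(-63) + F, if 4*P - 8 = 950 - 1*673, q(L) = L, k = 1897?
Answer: -20560903/581115 ≈ -35.382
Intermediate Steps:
P = 285/4 (P = 2 + (950 - 1*673)/4 = 2 + (950 - 673)/4 = 2 + (1/4)*277 = 2 + 277/4 = 285/4 ≈ 71.250)
F = 16049342/581115 (F = 1897/(285/4) + 2026/2039 = 1897*(4/285) + 2026*(1/2039) = 7588/285 + 2026/2039 = 16049342/581115 ≈ 27.618)
q(-63) + F = -63 + 16049342/581115 = -20560903/581115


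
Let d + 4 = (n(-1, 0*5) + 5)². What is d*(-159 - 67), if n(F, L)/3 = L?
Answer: -4746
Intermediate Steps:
n(F, L) = 3*L
d = 21 (d = -4 + (3*(0*5) + 5)² = -4 + (3*0 + 5)² = -4 + (0 + 5)² = -4 + 5² = -4 + 25 = 21)
d*(-159 - 67) = 21*(-159 - 67) = 21*(-226) = -4746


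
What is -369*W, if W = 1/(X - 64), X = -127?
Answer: 369/191 ≈ 1.9319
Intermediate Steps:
W = -1/191 (W = 1/(-127 - 64) = 1/(-191) = -1/191 ≈ -0.0052356)
-369*W = -369*(-1/191) = 369/191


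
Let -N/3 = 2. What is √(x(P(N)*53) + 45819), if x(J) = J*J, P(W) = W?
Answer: 3*√16327 ≈ 383.33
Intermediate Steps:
N = -6 (N = -3*2 = -6)
x(J) = J²
√(x(P(N)*53) + 45819) = √((-6*53)² + 45819) = √((-318)² + 45819) = √(101124 + 45819) = √146943 = 3*√16327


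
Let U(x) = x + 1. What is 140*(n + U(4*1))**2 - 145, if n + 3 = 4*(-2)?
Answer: 4895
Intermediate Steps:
U(x) = 1 + x
n = -11 (n = -3 + 4*(-2) = -3 - 8 = -11)
140*(n + U(4*1))**2 - 145 = 140*(-11 + (1 + 4*1))**2 - 145 = 140*(-11 + (1 + 4))**2 - 145 = 140*(-11 + 5)**2 - 145 = 140*(-6)**2 - 145 = 140*36 - 145 = 5040 - 145 = 4895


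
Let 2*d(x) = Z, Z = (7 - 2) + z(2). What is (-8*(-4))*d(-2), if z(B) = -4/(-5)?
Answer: 464/5 ≈ 92.800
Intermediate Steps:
z(B) = ⅘ (z(B) = -4*(-⅕) = ⅘)
Z = 29/5 (Z = (7 - 2) + ⅘ = 5 + ⅘ = 29/5 ≈ 5.8000)
d(x) = 29/10 (d(x) = (½)*(29/5) = 29/10)
(-8*(-4))*d(-2) = -8*(-4)*(29/10) = 32*(29/10) = 464/5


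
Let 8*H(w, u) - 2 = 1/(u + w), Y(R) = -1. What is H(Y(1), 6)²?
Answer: 121/1600 ≈ 0.075625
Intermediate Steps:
H(w, u) = ¼ + 1/(8*(u + w))
H(Y(1), 6)² = ((⅛ + (¼)*6 + (¼)*(-1))/(6 - 1))² = ((⅛ + 3/2 - ¼)/5)² = ((⅕)*(11/8))² = (11/40)² = 121/1600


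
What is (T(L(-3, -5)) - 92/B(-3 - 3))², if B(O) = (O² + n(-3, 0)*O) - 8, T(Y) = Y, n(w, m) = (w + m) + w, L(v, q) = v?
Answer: 5041/256 ≈ 19.691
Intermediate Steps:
n(w, m) = m + 2*w (n(w, m) = (m + w) + w = m + 2*w)
B(O) = -8 + O² - 6*O (B(O) = (O² + (0 + 2*(-3))*O) - 8 = (O² + (0 - 6)*O) - 8 = (O² - 6*O) - 8 = -8 + O² - 6*O)
(T(L(-3, -5)) - 92/B(-3 - 3))² = (-3 - 92/(-8 + (-3 - 3)² - 6*(-3 - 3)))² = (-3 - 92/(-8 + (-6)² - 6*(-6)))² = (-3 - 92/(-8 + 36 + 36))² = (-3 - 92/64)² = (-3 - 92*1/64)² = (-3 - 23/16)² = (-71/16)² = 5041/256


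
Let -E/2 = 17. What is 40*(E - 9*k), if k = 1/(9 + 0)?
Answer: -1400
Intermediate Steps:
k = ⅑ (k = 1/9 = ⅑ ≈ 0.11111)
E = -34 (E = -2*17 = -34)
40*(E - 9*k) = 40*(-34 - 9*⅑) = 40*(-34 - 1) = 40*(-35) = -1400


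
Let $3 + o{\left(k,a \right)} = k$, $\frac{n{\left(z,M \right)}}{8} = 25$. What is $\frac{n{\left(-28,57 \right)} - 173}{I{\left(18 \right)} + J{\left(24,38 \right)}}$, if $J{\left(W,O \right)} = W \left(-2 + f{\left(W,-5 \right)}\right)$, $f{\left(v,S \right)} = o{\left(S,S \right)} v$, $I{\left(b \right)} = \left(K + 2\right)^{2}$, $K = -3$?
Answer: $- \frac{27}{4655} \approx -0.0058002$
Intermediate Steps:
$n{\left(z,M \right)} = 200$ ($n{\left(z,M \right)} = 8 \cdot 25 = 200$)
$I{\left(b \right)} = 1$ ($I{\left(b \right)} = \left(-3 + 2\right)^{2} = \left(-1\right)^{2} = 1$)
$o{\left(k,a \right)} = -3 + k$
$f{\left(v,S \right)} = v \left(-3 + S\right)$ ($f{\left(v,S \right)} = \left(-3 + S\right) v = v \left(-3 + S\right)$)
$J{\left(W,O \right)} = W \left(-2 - 8 W\right)$ ($J{\left(W,O \right)} = W \left(-2 + W \left(-3 - 5\right)\right) = W \left(-2 + W \left(-8\right)\right) = W \left(-2 - 8 W\right)$)
$\frac{n{\left(-28,57 \right)} - 173}{I{\left(18 \right)} + J{\left(24,38 \right)}} = \frac{200 - 173}{1 - 48 \left(1 + 4 \cdot 24\right)} = \frac{27}{1 - 48 \left(1 + 96\right)} = \frac{27}{1 - 48 \cdot 97} = \frac{27}{1 - 4656} = \frac{27}{-4655} = 27 \left(- \frac{1}{4655}\right) = - \frac{27}{4655}$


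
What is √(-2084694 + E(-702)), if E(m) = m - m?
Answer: I*√2084694 ≈ 1443.8*I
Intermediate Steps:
E(m) = 0
√(-2084694 + E(-702)) = √(-2084694 + 0) = √(-2084694) = I*√2084694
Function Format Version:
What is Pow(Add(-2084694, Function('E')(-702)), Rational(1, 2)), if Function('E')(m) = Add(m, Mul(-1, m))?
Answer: Mul(I, Pow(2084694, Rational(1, 2))) ≈ Mul(1443.8, I)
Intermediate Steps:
Function('E')(m) = 0
Pow(Add(-2084694, Function('E')(-702)), Rational(1, 2)) = Pow(Add(-2084694, 0), Rational(1, 2)) = Pow(-2084694, Rational(1, 2)) = Mul(I, Pow(2084694, Rational(1, 2)))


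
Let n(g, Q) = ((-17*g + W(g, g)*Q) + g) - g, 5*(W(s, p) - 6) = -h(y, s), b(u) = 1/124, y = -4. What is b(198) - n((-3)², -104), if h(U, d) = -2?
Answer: 507537/620 ≈ 818.61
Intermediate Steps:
b(u) = 1/124
W(s, p) = 32/5 (W(s, p) = 6 + (-1*(-2))/5 = 6 + (⅕)*2 = 6 + ⅖ = 32/5)
n(g, Q) = -17*g + 32*Q/5 (n(g, Q) = ((-17*g + 32*Q/5) + g) - g = (-16*g + 32*Q/5) - g = -17*g + 32*Q/5)
b(198) - n((-3)², -104) = 1/124 - (-17*(-3)² + (32/5)*(-104)) = 1/124 - (-17*9 - 3328/5) = 1/124 - (-153 - 3328/5) = 1/124 - 1*(-4093/5) = 1/124 + 4093/5 = 507537/620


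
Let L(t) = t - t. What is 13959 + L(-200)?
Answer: 13959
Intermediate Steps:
L(t) = 0
13959 + L(-200) = 13959 + 0 = 13959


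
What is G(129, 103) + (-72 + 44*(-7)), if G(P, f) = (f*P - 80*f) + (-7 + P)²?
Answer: 19551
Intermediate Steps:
G(P, f) = (-7 + P)² - 80*f + P*f (G(P, f) = (P*f - 80*f) + (-7 + P)² = (-80*f + P*f) + (-7 + P)² = (-7 + P)² - 80*f + P*f)
G(129, 103) + (-72 + 44*(-7)) = ((-7 + 129)² - 80*103 + 129*103) + (-72 + 44*(-7)) = (122² - 8240 + 13287) + (-72 - 308) = (14884 - 8240 + 13287) - 380 = 19931 - 380 = 19551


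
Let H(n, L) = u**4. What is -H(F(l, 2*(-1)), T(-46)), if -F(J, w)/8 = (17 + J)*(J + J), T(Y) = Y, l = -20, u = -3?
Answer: -81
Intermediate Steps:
F(J, w) = -16*J*(17 + J) (F(J, w) = -8*(17 + J)*(J + J) = -8*(17 + J)*2*J = -16*J*(17 + J))
H(n, L) = 81 (H(n, L) = (-3)**4 = 81)
-H(F(l, 2*(-1)), T(-46)) = -1*81 = -81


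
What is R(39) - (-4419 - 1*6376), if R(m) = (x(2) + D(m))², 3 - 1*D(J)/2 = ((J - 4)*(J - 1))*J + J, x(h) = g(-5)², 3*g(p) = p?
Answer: 872885598484/81 ≈ 1.0776e+10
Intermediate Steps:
g(p) = p/3
x(h) = 25/9 (x(h) = ((⅓)*(-5))² = (-5/3)² = 25/9)
D(J) = 6 - 2*J - 2*J*(-1 + J)*(-4 + J) (D(J) = 6 - 2*(((J - 4)*(J - 1))*J + J) = 6 - 2*(((-4 + J)*(-1 + J))*J + J) = 6 - 2*(((-1 + J)*(-4 + J))*J + J) = 6 - 2*(J*(-1 + J)*(-4 + J) + J) = 6 - 2*(J + J*(-1 + J)*(-4 + J)) = 6 + (-2*J - 2*J*(-1 + J)*(-4 + J)) = 6 - 2*J - 2*J*(-1 + J)*(-4 + J))
R(m) = (79/9 - 10*m - 2*m³ + 10*m²)² (R(m) = (25/9 + (6 - 10*m - 2*m³ + 10*m²))² = (79/9 - 10*m - 2*m³ + 10*m²)²)
R(39) - (-4419 - 1*6376) = (-79 - 90*39² + 18*39³ + 90*39)²/81 - (-4419 - 1*6376) = (-79 - 90*1521 + 18*59319 + 3510)²/81 - (-4419 - 6376) = (-79 - 136890 + 1067742 + 3510)²/81 - 1*(-10795) = (1/81)*934283² + 10795 = (1/81)*872884724089 + 10795 = 872884724089/81 + 10795 = 872885598484/81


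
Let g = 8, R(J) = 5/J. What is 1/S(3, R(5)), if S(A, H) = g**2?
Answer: 1/64 ≈ 0.015625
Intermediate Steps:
S(A, H) = 64 (S(A, H) = 8**2 = 64)
1/S(3, R(5)) = 1/64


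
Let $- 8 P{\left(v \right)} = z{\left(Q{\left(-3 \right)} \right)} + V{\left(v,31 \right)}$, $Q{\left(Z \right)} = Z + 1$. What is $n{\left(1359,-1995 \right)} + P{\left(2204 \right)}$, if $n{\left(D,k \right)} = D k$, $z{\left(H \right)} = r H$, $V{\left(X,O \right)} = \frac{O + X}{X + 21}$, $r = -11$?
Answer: $- \frac{9651900037}{3560} \approx -2.7112 \cdot 10^{6}$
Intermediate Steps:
$Q{\left(Z \right)} = 1 + Z$
$V{\left(X,O \right)} = \frac{O + X}{21 + X}$
$z{\left(H \right)} = - 11 H$
$P{\left(v \right)} = - \frac{11}{4} - \frac{31 + v}{8 \left(21 + v\right)}$ ($P{\left(v \right)} = - \frac{- 11 \left(1 - 3\right) + \frac{31 + v}{21 + v}}{8} = - \frac{\left(-11\right) \left(-2\right) + \frac{31 + v}{21 + v}}{8} = - \frac{22 + \frac{31 + v}{21 + v}}{8} = - \frac{11}{4} - \frac{31 + v}{8 \left(21 + v\right)}$)
$n{\left(1359,-1995 \right)} + P{\left(2204 \right)} = 1359 \left(-1995\right) + \frac{-493 - 50692}{8 \left(21 + 2204\right)} = -2711205 + \frac{-493 - 50692}{8 \cdot 2225} = -2711205 + \frac{1}{8} \cdot \frac{1}{2225} \left(-51185\right) = -2711205 - \frac{10237}{3560} = - \frac{9651900037}{3560}$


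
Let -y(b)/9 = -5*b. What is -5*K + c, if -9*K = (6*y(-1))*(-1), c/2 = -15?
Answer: 120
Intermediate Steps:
c = -30 (c = 2*(-15) = -30)
y(b) = 45*b (y(b) = -(-45)*b = 45*b)
K = -30 (K = -6*(45*(-1))*(-1)/9 = -6*(-45)*(-1)/9 = -(-30)*(-1) = -1/9*270 = -30)
-5*K + c = -5*(-30) - 30 = 150 - 30 = 120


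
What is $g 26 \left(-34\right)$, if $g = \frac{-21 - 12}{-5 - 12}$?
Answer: $-1716$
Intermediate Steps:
$g = \frac{33}{17}$ ($g = - \frac{33}{-5 - 12} = - \frac{33}{-17} = \left(-33\right) \left(- \frac{1}{17}\right) = \frac{33}{17} \approx 1.9412$)
$g 26 \left(-34\right) = \frac{33}{17} \cdot 26 \left(-34\right) = \frac{858}{17} \left(-34\right) = -1716$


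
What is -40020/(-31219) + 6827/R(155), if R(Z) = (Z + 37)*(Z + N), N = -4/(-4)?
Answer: 1411811153/935071488 ≈ 1.5098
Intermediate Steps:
N = 1 (N = -4*(-¼) = 1)
R(Z) = (1 + Z)*(37 + Z) (R(Z) = (Z + 37)*(Z + 1) = (37 + Z)*(1 + Z) = (1 + Z)*(37 + Z))
-40020/(-31219) + 6827/R(155) = -40020/(-31219) + 6827/(37 + 155² + 38*155) = -40020*(-1/31219) + 6827/(37 + 24025 + 5890) = 40020/31219 + 6827/29952 = 1411811153/935071488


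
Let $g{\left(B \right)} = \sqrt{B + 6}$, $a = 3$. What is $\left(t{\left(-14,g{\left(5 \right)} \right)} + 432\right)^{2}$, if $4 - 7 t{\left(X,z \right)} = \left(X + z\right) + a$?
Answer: $\frac{\left(3039 - \sqrt{11}\right)^{2}}{49} \approx 1.8807 \cdot 10^{5}$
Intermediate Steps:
$g{\left(B \right)} = \sqrt{6 + B}$
$t{\left(X,z \right)} = \frac{1}{7} - \frac{X}{7} - \frac{z}{7}$ ($t{\left(X,z \right)} = \frac{4}{7} - \frac{\left(X + z\right) + 3}{7} = \frac{4}{7} - \frac{3 + X + z}{7} = \frac{4}{7} - \left(\frac{3}{7} + \frac{X}{7} + \frac{z}{7}\right) = \frac{1}{7} - \frac{X}{7} - \frac{z}{7}$)
$\left(t{\left(-14,g{\left(5 \right)} \right)} + 432\right)^{2} = \left(\left(\frac{1}{7} - -2 - \frac{\sqrt{6 + 5}}{7}\right) + 432\right)^{2} = \left(\left(\frac{1}{7} + 2 - \frac{\sqrt{11}}{7}\right) + 432\right)^{2} = \left(\left(\frac{15}{7} - \frac{\sqrt{11}}{7}\right) + 432\right)^{2} = \left(\frac{3039}{7} - \frac{\sqrt{11}}{7}\right)^{2}$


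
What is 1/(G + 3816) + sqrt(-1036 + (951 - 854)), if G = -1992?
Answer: 1/1824 + I*sqrt(939) ≈ 0.00054825 + 30.643*I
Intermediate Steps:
1/(G + 3816) + sqrt(-1036 + (951 - 854)) = 1/(-1992 + 3816) + sqrt(-1036 + (951 - 854)) = 1/1824 + sqrt(-1036 + 97) = 1/1824 + sqrt(-939) = 1/1824 + I*sqrt(939)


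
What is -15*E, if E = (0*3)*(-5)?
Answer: 0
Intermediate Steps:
E = 0 (E = 0*(-5) = 0)
-15*E = -15*0 = 0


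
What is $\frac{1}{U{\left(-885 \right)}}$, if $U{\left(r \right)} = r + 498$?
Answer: $- \frac{1}{387} \approx -0.002584$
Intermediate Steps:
$U{\left(r \right)} = 498 + r$
$\frac{1}{U{\left(-885 \right)}} = \frac{1}{498 - 885} = \frac{1}{-387} = - \frac{1}{387}$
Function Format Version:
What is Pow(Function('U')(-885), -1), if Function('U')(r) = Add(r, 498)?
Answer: Rational(-1, 387) ≈ -0.0025840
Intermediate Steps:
Function('U')(r) = Add(498, r)
Pow(Function('U')(-885), -1) = Pow(Add(498, -885), -1) = Pow(-387, -1) = Rational(-1, 387)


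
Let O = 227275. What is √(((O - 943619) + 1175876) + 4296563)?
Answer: 3*√528455 ≈ 2180.8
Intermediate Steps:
√(((O - 943619) + 1175876) + 4296563) = √(((227275 - 943619) + 1175876) + 4296563) = √((-716344 + 1175876) + 4296563) = √(459532 + 4296563) = √4756095 = 3*√528455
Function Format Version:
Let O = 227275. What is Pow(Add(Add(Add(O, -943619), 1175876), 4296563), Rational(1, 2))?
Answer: Mul(3, Pow(528455, Rational(1, 2))) ≈ 2180.8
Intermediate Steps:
Pow(Add(Add(Add(O, -943619), 1175876), 4296563), Rational(1, 2)) = Pow(Add(Add(Add(227275, -943619), 1175876), 4296563), Rational(1, 2)) = Pow(Add(Add(-716344, 1175876), 4296563), Rational(1, 2)) = Pow(Add(459532, 4296563), Rational(1, 2)) = Pow(4756095, Rational(1, 2)) = Mul(3, Pow(528455, Rational(1, 2)))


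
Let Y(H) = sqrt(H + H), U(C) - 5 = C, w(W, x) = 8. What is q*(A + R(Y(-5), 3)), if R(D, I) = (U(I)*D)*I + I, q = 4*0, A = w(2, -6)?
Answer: 0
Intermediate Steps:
U(C) = 5 + C
A = 8
Y(H) = sqrt(2)*sqrt(H) (Y(H) = sqrt(2*H) = sqrt(2)*sqrt(H))
q = 0
R(D, I) = I + D*I*(5 + I) (R(D, I) = ((5 + I)*D)*I + I = (D*(5 + I))*I + I = D*I*(5 + I) + I = I + D*I*(5 + I))
q*(A + R(Y(-5), 3)) = 0*(8 + 3*(1 + (sqrt(2)*sqrt(-5))*(5 + 3))) = 0*(8 + 3*(1 + (sqrt(2)*(I*sqrt(5)))*8)) = 0*(8 + 3*(1 + (I*sqrt(10))*8)) = 0*(8 + 3*(1 + 8*I*sqrt(10))) = 0*(8 + (3 + 24*I*sqrt(10))) = 0*(11 + 24*I*sqrt(10)) = 0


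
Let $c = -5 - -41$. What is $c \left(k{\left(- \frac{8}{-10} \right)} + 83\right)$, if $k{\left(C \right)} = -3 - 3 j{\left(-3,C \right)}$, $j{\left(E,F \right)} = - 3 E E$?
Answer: $5796$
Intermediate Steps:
$j{\left(E,F \right)} = - 3 E^{2}$
$k{\left(C \right)} = 78$ ($k{\left(C \right)} = -3 - 3 \left(- 3 \left(-3\right)^{2}\right) = -3 - 3 \left(\left(-3\right) 9\right) = -3 - -81 = -3 + 81 = 78$)
$c = 36$ ($c = -5 + 41 = 36$)
$c \left(k{\left(- \frac{8}{-10} \right)} + 83\right) = 36 \left(78 + 83\right) = 36 \cdot 161 = 5796$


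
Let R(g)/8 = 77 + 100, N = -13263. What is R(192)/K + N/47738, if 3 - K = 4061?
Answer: -60709131/96860402 ≈ -0.62677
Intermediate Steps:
R(g) = 1416 (R(g) = 8*(77 + 100) = 8*177 = 1416)
K = -4058 (K = 3 - 1*4061 = 3 - 4061 = -4058)
R(192)/K + N/47738 = 1416/(-4058) - 13263/47738 = 1416*(-1/4058) - 13263*1/47738 = -708/2029 - 13263/47738 = -60709131/96860402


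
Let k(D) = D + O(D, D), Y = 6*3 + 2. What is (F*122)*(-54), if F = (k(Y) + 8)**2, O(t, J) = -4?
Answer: -3794688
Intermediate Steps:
Y = 20 (Y = 18 + 2 = 20)
k(D) = -4 + D (k(D) = D - 4 = -4 + D)
F = 576 (F = ((-4 + 20) + 8)**2 = (16 + 8)**2 = 24**2 = 576)
(F*122)*(-54) = (576*122)*(-54) = 70272*(-54) = -3794688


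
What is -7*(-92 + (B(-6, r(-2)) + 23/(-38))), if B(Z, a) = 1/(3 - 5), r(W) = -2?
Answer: 12383/19 ≈ 651.74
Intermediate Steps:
B(Z, a) = -½ (B(Z, a) = 1/(-2) = -½)
-7*(-92 + (B(-6, r(-2)) + 23/(-38))) = -7*(-92 + (-½ + 23/(-38))) = -7*(-92 + (-½ + 23*(-1/38))) = -7*(-92 + (-½ - 23/38)) = -7*(-92 - 21/19) = -7*(-1769/19) = 12383/19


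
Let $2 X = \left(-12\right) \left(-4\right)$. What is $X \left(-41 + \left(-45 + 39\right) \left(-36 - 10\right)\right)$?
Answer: $5640$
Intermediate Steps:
$X = 24$ ($X = \frac{\left(-12\right) \left(-4\right)}{2} = \frac{1}{2} \cdot 48 = 24$)
$X \left(-41 + \left(-45 + 39\right) \left(-36 - 10\right)\right) = 24 \left(-41 + \left(-45 + 39\right) \left(-36 - 10\right)\right) = 24 \left(-41 - -276\right) = 24 \left(-41 + 276\right) = 24 \cdot 235 = 5640$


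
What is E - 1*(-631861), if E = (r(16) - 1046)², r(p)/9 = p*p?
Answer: 2214425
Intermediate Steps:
r(p) = 9*p² (r(p) = 9*(p*p) = 9*p²)
E = 1582564 (E = (9*16² - 1046)² = (9*256 - 1046)² = (2304 - 1046)² = 1258² = 1582564)
E - 1*(-631861) = 1582564 - 1*(-631861) = 1582564 + 631861 = 2214425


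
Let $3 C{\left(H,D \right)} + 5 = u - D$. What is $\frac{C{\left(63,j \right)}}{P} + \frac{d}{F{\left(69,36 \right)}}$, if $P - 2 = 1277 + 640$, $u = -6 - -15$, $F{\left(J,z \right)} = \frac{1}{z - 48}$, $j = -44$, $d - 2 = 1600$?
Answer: $- \frac{36890840}{1919} \approx -19224.0$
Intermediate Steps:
$d = 1602$ ($d = 2 + 1600 = 1602$)
$F{\left(J,z \right)} = \frac{1}{-48 + z}$
$u = 9$ ($u = -6 + 15 = 9$)
$P = 1919$ ($P = 2 + \left(1277 + 640\right) = 2 + 1917 = 1919$)
$C{\left(H,D \right)} = \frac{4}{3} - \frac{D}{3}$ ($C{\left(H,D \right)} = - \frac{5}{3} + \frac{9 - D}{3} = - \frac{5}{3} - \left(-3 + \frac{D}{3}\right) = \frac{4}{3} - \frac{D}{3}$)
$\frac{C{\left(63,j \right)}}{P} + \frac{d}{F{\left(69,36 \right)}} = \frac{\frac{4}{3} - - \frac{44}{3}}{1919} + \frac{1602}{\frac{1}{-48 + 36}} = \left(\frac{4}{3} + \frac{44}{3}\right) \frac{1}{1919} + \frac{1602}{\frac{1}{-12}} = 16 \cdot \frac{1}{1919} + \frac{1602}{- \frac{1}{12}} = \frac{16}{1919} + 1602 \left(-12\right) = \frac{16}{1919} - 19224 = - \frac{36890840}{1919}$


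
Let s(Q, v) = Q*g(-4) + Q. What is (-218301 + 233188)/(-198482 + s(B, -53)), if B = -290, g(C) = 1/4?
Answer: -29774/397689 ≈ -0.074867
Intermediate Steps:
g(C) = ¼
s(Q, v) = 5*Q/4 (s(Q, v) = Q*(¼) + Q = Q/4 + Q = 5*Q/4)
(-218301 + 233188)/(-198482 + s(B, -53)) = (-218301 + 233188)/(-198482 + (5/4)*(-290)) = 14887/(-198482 - 725/2) = 14887/(-397689/2) = 14887*(-2/397689) = -29774/397689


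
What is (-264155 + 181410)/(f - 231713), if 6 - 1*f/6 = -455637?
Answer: -16549/500429 ≈ -0.033070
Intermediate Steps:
f = 2733858 (f = 36 - 6*(-455637) = 36 + 2733822 = 2733858)
(-264155 + 181410)/(f - 231713) = (-264155 + 181410)/(2733858 - 231713) = -82745/2502145 = -82745*1/2502145 = -16549/500429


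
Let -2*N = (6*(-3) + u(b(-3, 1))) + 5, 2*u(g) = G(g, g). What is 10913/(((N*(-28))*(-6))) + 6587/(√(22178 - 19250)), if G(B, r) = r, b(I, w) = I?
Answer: 1559/174 + 6587*√183/732 ≈ 130.69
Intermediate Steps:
u(g) = g/2
N = 29/4 (N = -((6*(-3) + (½)*(-3)) + 5)/2 = -((-18 - 3/2) + 5)/2 = -(-39/2 + 5)/2 = -½*(-29/2) = 29/4 ≈ 7.2500)
10913/(((N*(-28))*(-6))) + 6587/(√(22178 - 19250)) = 10913/((((29/4)*(-28))*(-6))) + 6587/(√(22178 - 19250)) = 10913/((-203*(-6))) + 6587/(√2928) = 10913/1218 + 6587/((4*√183)) = 10913*(1/1218) + 6587*(√183/732) = 1559/174 + 6587*√183/732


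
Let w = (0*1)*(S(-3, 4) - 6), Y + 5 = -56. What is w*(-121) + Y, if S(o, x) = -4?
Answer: -61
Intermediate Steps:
Y = -61 (Y = -5 - 56 = -61)
w = 0 (w = (0*1)*(-4 - 6) = 0*(-10) = 0)
w*(-121) + Y = 0*(-121) - 61 = 0 - 61 = -61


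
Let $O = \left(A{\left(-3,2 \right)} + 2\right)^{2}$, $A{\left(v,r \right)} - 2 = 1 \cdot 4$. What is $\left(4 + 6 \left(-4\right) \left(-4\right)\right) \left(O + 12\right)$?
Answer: $7600$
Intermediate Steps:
$A{\left(v,r \right)} = 6$ ($A{\left(v,r \right)} = 2 + 1 \cdot 4 = 2 + 4 = 6$)
$O = 64$ ($O = \left(6 + 2\right)^{2} = 8^{2} = 64$)
$\left(4 + 6 \left(-4\right) \left(-4\right)\right) \left(O + 12\right) = \left(4 + 6 \left(-4\right) \left(-4\right)\right) \left(64 + 12\right) = \left(4 - -96\right) 76 = \left(4 + 96\right) 76 = 100 \cdot 76 = 7600$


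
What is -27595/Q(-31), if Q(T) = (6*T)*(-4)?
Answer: -27595/744 ≈ -37.090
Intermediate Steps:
Q(T) = -24*T
-27595/Q(-31) = -27595/((-24*(-31))) = -27595/744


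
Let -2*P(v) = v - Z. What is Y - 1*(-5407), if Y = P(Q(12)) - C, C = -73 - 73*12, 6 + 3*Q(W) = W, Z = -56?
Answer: 6327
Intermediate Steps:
Q(W) = -2 + W/3
P(v) = -28 - v/2 (P(v) = -(v - 1*(-56))/2 = -(v + 56)/2 = -(56 + v)/2 = -28 - v/2)
C = -949 (C = -73 - 876 = -949)
Y = 920 (Y = (-28 - (-2 + (1/3)*12)/2) - 1*(-949) = (-28 - (-2 + 4)/2) + 949 = (-28 - 1/2*2) + 949 = (-28 - 1) + 949 = -29 + 949 = 920)
Y - 1*(-5407) = 920 - 1*(-5407) = 920 + 5407 = 6327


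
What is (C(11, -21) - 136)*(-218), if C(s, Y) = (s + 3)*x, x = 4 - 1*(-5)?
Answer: 2180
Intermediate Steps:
x = 9 (x = 4 + 5 = 9)
C(s, Y) = 27 + 9*s (C(s, Y) = (s + 3)*9 = (3 + s)*9 = 27 + 9*s)
(C(11, -21) - 136)*(-218) = ((27 + 9*11) - 136)*(-218) = ((27 + 99) - 136)*(-218) = (126 - 136)*(-218) = -10*(-218) = 2180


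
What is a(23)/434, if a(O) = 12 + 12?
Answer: 12/217 ≈ 0.055300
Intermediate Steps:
a(O) = 24
a(23)/434 = 24/434 = 24*(1/434) = 12/217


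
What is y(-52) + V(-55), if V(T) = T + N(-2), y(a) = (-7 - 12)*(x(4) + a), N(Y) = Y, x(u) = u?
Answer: 855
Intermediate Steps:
y(a) = -76 - 19*a (y(a) = (-7 - 12)*(4 + a) = -19*(4 + a) = -76 - 19*a)
V(T) = -2 + T (V(T) = T - 2 = -2 + T)
y(-52) + V(-55) = (-76 - 19*(-52)) + (-2 - 55) = (-76 + 988) - 57 = 912 - 57 = 855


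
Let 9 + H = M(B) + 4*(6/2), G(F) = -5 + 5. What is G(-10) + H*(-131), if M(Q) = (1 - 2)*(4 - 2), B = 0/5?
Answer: -131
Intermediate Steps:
B = 0 (B = 0*(1/5) = 0)
M(Q) = -2 (M(Q) = -1*2 = -2)
G(F) = 0
H = 1 (H = -9 + (-2 + 4*(6/2)) = -9 + (-2 + 4*(6*(1/2))) = -9 + (-2 + 4*3) = -9 + (-2 + 12) = -9 + 10 = 1)
G(-10) + H*(-131) = 0 + 1*(-131) = 0 - 131 = -131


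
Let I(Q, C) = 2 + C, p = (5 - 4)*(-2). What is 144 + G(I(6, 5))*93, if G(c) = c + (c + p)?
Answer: 1260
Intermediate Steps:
p = -2 (p = 1*(-2) = -2)
G(c) = -2 + 2*c (G(c) = c + (c - 2) = c + (-2 + c) = -2 + 2*c)
144 + G(I(6, 5))*93 = 144 + (-2 + 2*(2 + 5))*93 = 144 + (-2 + 2*7)*93 = 144 + (-2 + 14)*93 = 144 + 12*93 = 144 + 1116 = 1260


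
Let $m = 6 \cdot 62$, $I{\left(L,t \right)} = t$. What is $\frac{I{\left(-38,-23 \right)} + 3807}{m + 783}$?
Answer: $\frac{344}{105} \approx 3.2762$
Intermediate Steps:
$m = 372$
$\frac{I{\left(-38,-23 \right)} + 3807}{m + 783} = \frac{-23 + 3807}{372 + 783} = \frac{3784}{1155} = 3784 \cdot \frac{1}{1155} = \frac{344}{105}$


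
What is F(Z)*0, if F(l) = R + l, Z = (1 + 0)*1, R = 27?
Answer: 0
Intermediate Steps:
Z = 1 (Z = 1*1 = 1)
F(l) = 27 + l
F(Z)*0 = (27 + 1)*0 = 28*0 = 0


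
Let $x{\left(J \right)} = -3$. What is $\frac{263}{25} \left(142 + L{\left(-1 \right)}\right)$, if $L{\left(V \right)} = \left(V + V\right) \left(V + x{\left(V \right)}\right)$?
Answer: $1578$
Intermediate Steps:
$L{\left(V \right)} = 2 V \left(-3 + V\right)$ ($L{\left(V \right)} = \left(V + V\right) \left(V - 3\right) = 2 V \left(-3 + V\right)$)
$\frac{263}{25} \left(142 + L{\left(-1 \right)}\right) = \frac{263}{25} \left(142 + 2 \left(-1\right) \left(-3 - 1\right)\right) = 263 \cdot \frac{1}{25} \left(142 + 2 \left(-1\right) \left(-4\right)\right) = \frac{263 \left(142 + 8\right)}{25} = \frac{263}{25} \cdot 150 = 1578$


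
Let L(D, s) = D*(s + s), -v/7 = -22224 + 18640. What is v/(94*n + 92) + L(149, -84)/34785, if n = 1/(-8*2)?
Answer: 2321413864/7988955 ≈ 290.58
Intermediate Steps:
n = -1/16 (n = 1/(-16) = -1/16 ≈ -0.062500)
v = 25088 (v = -7*(-22224 + 18640) = -7*(-3584) = 25088)
L(D, s) = 2*D*s (L(D, s) = D*(2*s) = 2*D*s)
v/(94*n + 92) + L(149, -84)/34785 = 25088/(94*(-1/16) + 92) + (2*149*(-84))/34785 = 25088/(-47/8 + 92) - 25032*1/34785 = 25088/(689/8) - 8344/11595 = 25088*(8/689) - 8344/11595 = 200704/689 - 8344/11595 = 2321413864/7988955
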